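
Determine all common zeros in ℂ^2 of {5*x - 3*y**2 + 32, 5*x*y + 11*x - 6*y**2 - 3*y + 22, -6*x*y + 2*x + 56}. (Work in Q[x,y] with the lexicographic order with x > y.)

Compute a lex Gröbner basis by Buchberger's algorithm.
f_1 = 5*x - 3*y**2 + 32, LT = x.
f_2 = 5*x*y + 11*x - 6*y**2 - 3*y + 22, LT = x*y.
f_3 = -6*x*y + 2*x + 56, LT = x*y.

S(f_1,f_2): lcm = x*y. S = -11/5*x - 3/5*y**3 + 6/5*y**2 + 7*y - 22/5.
  leading term x: subtract (-11/25)·f_1 from -11/5*x - 3/5*y**3 + 6/5*y**2 + 7*y - 22/5 → -3/5*y**3 - 3/25*y**2 + 7*y + 242/25
  leading term y**3: no divisor's leading term divides it; move -3/5*y**3 to the remainder.
  leading term y**2: no divisor's leading term divides it; move -3/25*y**2 to the remainder.
  leading term y: no divisor's leading term divides it; move 7*y to the remainder.
  leading term 1: no divisor's leading term divides it; move 242/25 to the remainder.
  remainder -3/5*y**3 - 3/25*y**2 + 7*y + 242/25 ≠ 0; add h_4 = -3/5*y**3 - 3/25*y**2 + 7*y + 242/25 to the basis.

S(f_1,f_3): lcm = x*y. S = 1/3*x - 3/5*y**3 + 32/5*y + 28/3.
  leading term x: subtract (1/15)·f_1 from 1/3*x - 3/5*y**3 + 32/5*y + 28/3 → -3/5*y**3 + 1/5*y**2 + 32/5*y + 36/5
  leading term y**3: subtract (1)·h_4 from -3/5*y**3 + 1/5*y**2 + 32/5*y + 36/5 → 8/25*y**2 - 3/5*y - 62/25
  leading term y**2: no divisor's leading term divides it; move 8/25*y**2 to the remainder.
  leading term y: no divisor's leading term divides it; move -3/5*y to the remainder.
  leading term 1: no divisor's leading term divides it; move -62/25 to the remainder.
  remainder 8/25*y**2 - 3/5*y - 62/25 ≠ 0; add h_5 = 8/25*y**2 - 3/5*y - 62/25 to the basis.

S(f_3,h_4): lcm = x*y**3. S = -8/15*x*y**2 + 35/3*x*y + 242/15*x - 28/3*y**2.
  leading term x*y**2: subtract (-8/75*y**2)·f_1 from -8/15*x*y**2 + 35/3*x*y + 242/15*x - 28/3*y**2 → 35/3*x*y + 242/15*x - 8/25*y**4 - 148/25*y**2
  leading term x*y: subtract (7/3*y)·f_1 from 35/3*x*y + 242/15*x - 8/25*y**4 - 148/25*y**2 → 242/15*x - 8/25*y**4 + 7*y**3 - 148/25*y**2 - 224/3*y
  leading term x: subtract (242/75)·f_1 from 242/15*x - 8/25*y**4 + 7*y**3 - 148/25*y**2 - 224/3*y → -8/25*y**4 + 7*y**3 + 94/25*y**2 - 224/3*y - 7744/75
  leading term y**4: subtract (8/15*y)·h_4 from -8/25*y**4 + 7*y**3 + 94/25*y**2 - 224/3*y - 7744/75 → 883/125*y**3 + 2/75*y**2 - 29936/375*y - 7744/75
  leading term y**3: subtract (-883/75)·h_4 from 883/125*y**3 + 2/75*y**2 - 29936/375*y - 7744/75 → -2599/1875*y**2 + 323/125*y + 20086/1875
  leading term y**2: subtract (-2599/600)·h_5 from -2599/1875*y**2 + 323/125*y + 20086/1875 → -3/200*y - 3/100
  leading term y: no divisor's leading term divides it; move -3/200*y to the remainder.
  leading term 1: no divisor's leading term divides it; move -3/100 to the remainder.
  remainder -3/200*y - 3/100 ≠ 0; add h_6 = -3/200*y - 3/100 to the basis.

The other S-polynomials (S(f_2,f_3), S(f_1,h_4), S(f_2,h_4), S(f_1,h_5), S(f_2,h_5), S(f_3,h_5), S(h_4,h_5), S(f_1,h_6), S(f_2,h_6), S(f_3,h_6), S(h_4,h_6), S(h_5,h_6)) all reduce to 0 modulo the current basis, so we have a Gröbner basis.
Inter-reduce: drop elements whose leading term is divisible by another's, tail-reduce, and make monic.
Reduced Gröbner basis: {x + 4, y + 2}.

Since the basis is lex-ordered, y + 2 is univariate in y. Its roots are {-2}. Back-substituting each root into the other basis elements fixes the other coordinates.
  y = -2: the earlier basis element becomes x + 4 = 0, giving x = -4 — point (-4, -2).
Check: every point annihilates each of the original generators.

{(-4, -2)}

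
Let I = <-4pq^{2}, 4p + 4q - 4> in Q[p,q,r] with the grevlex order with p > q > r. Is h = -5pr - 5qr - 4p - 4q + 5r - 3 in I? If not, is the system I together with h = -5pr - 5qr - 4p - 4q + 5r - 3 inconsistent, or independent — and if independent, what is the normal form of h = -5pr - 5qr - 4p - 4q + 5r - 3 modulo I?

Adjoining -5pr - 5qr - 4p - 4q + 5r - 3 makes the ideal the whole ring: the system is inconsistent.

First compute the reduced Gröbner basis of I by Buchberger's algorithm.
f_1 = -4pq^{2}, LT = pq^{2}.
f_2 = 4p + 4q - 4, LT = p.

S(f_1,f_2): lcm = pq^{2}. S = -q^{3} + q^{2}.
  reduce S modulo (f_1, f_2):
  remainder -q^{3} + q^{2} ≠ 0; add k_3 = -q^{3} + q^{2} to the basis.

The other S-polynomials (S(f_1,k_3), S(f_2,k_3)) all reduce to 0 modulo the current basis, so we have a Gröbner basis.
Inter-reduce: drop elements whose leading term is divisible by another's, tail-reduce, and make monic.
Reduced Gröbner basis: {q^{3} - q^{2}, p + q - 1}.
Label its elements g_1 = q^{3} - q^{2}, g_2 = p + q - 1.

Reduce h = -5pr - 5qr - 4p - 4q + 5r - 3 modulo G:
  leading term pr: subtract (-5r)·g_2 from -5pr - 5qr - 4p - 4q + 5r - 3 → -4p - 4q - 3
  leading term p: subtract (-4)·g_2 from -4p - 4q - 3 → -7
  leading term 1: no divisor's leading term divides it; move -7 to the remainder.
  normal form = -7.
The normal form is nonzero, so h ∉ I. Since h minus its normal form lies in I, I + (h) = I + (n) where n = -7; decide whether this ideal is the whole ring.
Here n = -7 is a nonzero constant, hence a unit: 1 ∈ I + (h), the Gröbner basis of I + (h) is {1}, and the enlarged system has no common solution — adjoining h is inconsistent.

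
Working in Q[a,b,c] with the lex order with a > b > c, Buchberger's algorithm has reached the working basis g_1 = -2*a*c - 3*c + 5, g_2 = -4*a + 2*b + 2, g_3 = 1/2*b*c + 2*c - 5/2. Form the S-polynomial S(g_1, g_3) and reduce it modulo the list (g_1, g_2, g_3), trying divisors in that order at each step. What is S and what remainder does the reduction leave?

lcm(LM(g_1), LM(g_3)) = a*b*c.
S = (lcm/LT(g_1))·g_1 − (lcm/LT(g_3))·g_3 = -4*a*c + 5*a + 3/2*b*c - 5/2*b.
Reduce S modulo (g_1, g_2, g_3) in that order:
  leading term a*c: subtract (2)·g_1 from -4*a*c + 5*a + 3/2*b*c - 5/2*b → 5*a + 3/2*b*c - 5/2*b + 6*c - 10
  leading term a: subtract (-5/4)·g_2 from 5*a + 3/2*b*c - 5/2*b + 6*c - 10 → 3/2*b*c + 6*c - 15/2
  leading term b*c: subtract (3)·g_3 from 3/2*b*c + 6*c - 15/2 → 0
The remainder is 0, so this S-polynomial contributes no new basis element.

S(g_1, g_3) = -4*a*c + 5*a + 3/2*b*c - 5/2*b; remainder on division = 0.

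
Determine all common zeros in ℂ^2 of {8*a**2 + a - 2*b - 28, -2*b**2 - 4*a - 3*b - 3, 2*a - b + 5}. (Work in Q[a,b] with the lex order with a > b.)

Compute a lex Gröbner basis by Buchberger's algorithm.
f_1 = 8*a**2 + a - 2*b - 28, LT = a**2.
f_2 = -4*a - 2*b**2 - 3*b - 3, LT = a.
f_3 = 2*a - b + 5, LT = a.

S(f_1,f_2): lcm = a**2. S = -1/2*a*b**2 - 3/4*a*b - 5/8*a - 1/4*b - 7/2.
  reduce S modulo (f_1, f_2, f_3):
  remainder 1/4*b**4 + 3/4*b**3 + 5/4*b**2 + 25/32*b - 97/32 ≠ 0; add h_4 = 1/4*b**4 + 3/4*b**3 + 5/4*b**2 + 25/32*b - 97/32 to the basis.

S(f_1,f_3): lcm = a**2. S = 1/2*a*b - 19/8*a - 1/4*b - 7/2.
  reduce S modulo (f_1, f_2, f_3, h_4):
  remainder -1/4*b**3 + 13/16*b**2 + 37/32*b - 55/32 ≠ 0; add h_5 = -1/4*b**3 + 13/16*b**2 + 37/32*b - 55/32 to the basis.

S(f_2,f_3): lcm = a. S = 1/2*b**2 + 5/4*b - 7/4.
  reduce S modulo (f_1, f_2, f_3, h_4, h_5):
  remainder 1/2*b**2 + 5/4*b - 7/4 ≠ 0; add h_6 = 1/2*b**2 + 5/4*b - 7/4 to the basis.

S(h_4,h_5): lcm = b**4. S = 25/4*b**3 + 77/8*b**2 - 15/4*b - 97/8.
  reduce S modulo (f_1, f_2, f_3, h_4, h_5, h_6):
  remainder -795/16*b + 795/16 ≠ 0; add h_7 = -795/16*b + 795/16 to the basis.

The other S-polynomials (S(f_1,h_4), S(f_2,h_4), S(f_3,h_4), S(f_1,h_5), S(f_2,h_5), S(f_3,h_5), S(f_1,h_6), S(f_2,h_6), S(f_3,h_6), S(h_4,h_6), S(h_5,h_6), S(f_1,h_7), S(f_2,h_7), S(f_3,h_7), S(h_4,h_7), S(h_5,h_7), S(h_6,h_7)) all reduce to 0 modulo the current basis, so we have a Gröbner basis.
Inter-reduce: drop elements whose leading term is divisible by another's, tail-reduce, and make monic.
Reduced Gröbner basis: {a + 2, b - 1}.

The lex basis is triangular: the last element involves only b. Solving b - 1 = 0 gives b ∈ {1}; substituting each value into the earlier elements determines the remaining variables.
  b = 1: the earlier basis element becomes a + 2 = 0, giving a = -2 — point (-2, 1).

{(-2, 1)}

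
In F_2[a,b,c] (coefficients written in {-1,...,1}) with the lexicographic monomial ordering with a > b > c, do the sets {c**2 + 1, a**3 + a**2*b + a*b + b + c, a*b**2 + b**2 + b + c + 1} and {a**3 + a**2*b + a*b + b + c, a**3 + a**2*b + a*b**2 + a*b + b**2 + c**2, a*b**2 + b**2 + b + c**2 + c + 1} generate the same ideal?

Equality of ideals is decidable: compute both reduced Gröbner bases (unique for the ordering) and check whether they agree.
Buchberger on the first generating set:
f_1 = c**2 + 1, LT = c**2.
f_2 = a**3 + a**2*b + a*b + b + c, LT = a**3.
f_3 = a*b**2 + b**2 + b + c + 1, LT = a*b**2.

S(f_2,f_3): lcm = a**3*b**2. S = a**2*b**3 + a**2*b**2 + a**2*b + a**2*c + a**2 + a*b**3 + b**3 + b**2*c.
  reduce S modulo (f_1, f_2, f_3):
  remainder a**2*b + a**2*c + a**2 + a*b*c + a*c + a + b**3 + b**2*c ≠ 0; add g_4 = a**2*b + a**2*c + a**2 + a*b*c + a*c + a + b**3 + b**2*c to the basis.

S(f_3,g_4): lcm = a**2*b**2. S = a**2*b*c + a**2*b + a*b**2*c + a*b**2 + a*b*c + a*c + a + b**4 + b**3*c.
  reduce S modulo (f_1, f_2, f_3, g_4):
  remainder a*b + a*c + a + b**4 + b**3 + b*c + b ≠ 0; add g_5 = a*b + a*c + a + b**4 + b**3 + b*c + b to the basis.

S(f_3,g_5): lcm = a*b**2. S = a*b*c + a*b + b**5 + b**4 + b**2*c + b + c + 1.
  reduce S modulo (f_1, f_2, f_3, g_4, g_5):
  remainder b**5 + b**4*c + b**3*c + b**3 + b**2*c + b + c + 1 ≠ 0; add g_6 = b**5 + b**4*c + b**3*c + b**3 + b**2*c + b + c + 1 to the basis.

The other S-polynomials (S(f_1,f_2), S(f_1,f_3), S(f_1,g_4), S(f_2,g_4), S(f_1,g_5), S(f_2,g_5), S(g_4,g_5), S(f_1,g_6), S(f_2,g_6), S(f_3,g_6), S(g_4,g_6), S(g_5,g_6)) all reduce to 0 modulo the current basis, so we have a Gröbner basis.
Inter-reduce: drop elements whose leading term is divisible by another's, tail-reduce, and make monic.
Reduced Gröbner basis: {a**3 + a**2*c + a**2 + a*c + a + b**4*c + b**4 + b**3*c + b**2*c + b + c, a*b + a*c + a + b**4 + b**3 + b*c + b, b**5 + b**4*c + b**3*c + b**3 + b**2*c + b + c + 1, c**2 + 1}.

Buchberger on the second generating set:
h_1 = a**3 + a**2*b + a*b + b + c, LT = a**3.
h_2 = a**3 + a**2*b + a*b**2 + a*b + b**2 + c**2, LT = a**3.
h_3 = a*b**2 + b**2 + b + c**2 + c + 1, LT = a*b**2.

S(h_1,h_2): lcm = a**3. S = a*b**2 + b**2 + b + c**2 + c.
  reduce S modulo (h_1, h_2, h_3):
  remainder 1 ≠ 0; add k_4 = 1 to the basis.

The other S-polynomials (S(h_1,h_3), S(h_2,h_3), S(h_1,k_4), S(h_2,k_4), S(h_3,k_4)) all reduce to 0 modulo the current basis, so we have a Gröbner basis.
Inter-reduce: drop elements whose leading term is divisible by another's, tail-reduce, and make monic.
Reduced Gröbner basis: {1}.

These differ, so the ideals are not equal.

No, the ideals differ.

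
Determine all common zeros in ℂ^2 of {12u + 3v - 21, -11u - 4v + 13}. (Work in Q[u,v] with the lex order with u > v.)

Compute a lex Gröbner basis by Buchberger's algorithm.
f_1 = 12u + 3v - 21, LT = u.
f_2 = -11u - 4v + 13, LT = u.

S(f_1,f_2): lcm = u. S = -5/44v - 25/44.
  leading term v: no divisor's leading term divides it; move -5/44v to the remainder.
  leading term 1: no divisor's leading term divides it; move -25/44 to the remainder.
  remainder -5/44v - 25/44 ≠ 0; add h_3 = -5/44v - 25/44 to the basis.

The other S-polynomials (S(f_1,h_3), S(f_2,h_3)) all reduce to 0 modulo the current basis, so we have a Gröbner basis.
Inter-reduce: drop elements whose leading term is divisible by another's, tail-reduce, and make monic.
Reduced Gröbner basis: {u - 3, v + 5}.

From the last basis element, v + 5 = 0, so v takes values in {-5}. Each choice, substituted upward through the basis, yields the corresponding point(s) of the solution set.
  v = -5: the earlier basis element becomes u - 3 = 0, giving u = 3 — point (3, -5).
Each listed point satisfies every original equation (direct substitution).

{(3, -5)}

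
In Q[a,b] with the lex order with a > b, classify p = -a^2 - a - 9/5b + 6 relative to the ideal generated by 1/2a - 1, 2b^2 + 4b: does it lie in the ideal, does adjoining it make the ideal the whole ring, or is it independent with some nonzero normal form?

-a^2 - a - 9/5b + 6 is independent of I; its normal form modulo I is -9/5b.

First compute the reduced Gröbner basis of I by Buchberger's algorithm.
f_1 = 1/2a - 1, LT = a.
f_2 = 2b^2 + 4b, LT = b^2.

S(f_1,f_2): leading monomials are coprime, so the S-polynomial reduces to 0 (Buchberger's first criterion).
Every S-polynomial of the final basis reduces to 0, so we have a Gröbner basis.
Inter-reduce: drop elements whose leading term is divisible by another's, tail-reduce, and make monic.
Reduced Gröbner basis: {a - 2, b^2 + 2b}.
Label its elements g_1 = a - 2, g_2 = b^2 + 2b.

Reduce p = -a^2 - a - 9/5b + 6 modulo G:
  leading term a^2: subtract (-a)·g_1 from -a^2 - a - 9/5b + 6 → -3a - 9/5b + 6
  leading term a: subtract (-3)·g_1 from -3a - 9/5b + 6 → -9/5b
  leading term b: no divisor's leading term divides it; move -9/5b to the remainder.
  normal form = -9/5b.
The normal form is nonzero, so p ∉ I. Since p minus its normal form lies in I, I + (p) = I + (r) where r = -9/5b; decide whether this ideal is the whole ring.
Run Buchberger on G together with r (pairs among the g_i already reduce to 0 since G is a Gröbner basis):
g_1 = a - 2, LT = a.
g_2 = b^2 + 2b, LT = b^2.
r = -9/5b, LT = b.

S(g_1,g_2): leading monomials are coprime, so the S-polynomial reduces to 0 (Buchberger's first criterion).
S(g_1,r): leading monomials are coprime, so the S-polynomial reduces to 0 (Buchberger's first criterion).
S(g_2,r): lcm = b^2. S = 2b.
  leading term b: subtract (-10/9)·r from 2b → 0
  remainder 0.

Every S-polynomial of the final basis reduces to 0, so we have a Gröbner basis.
Inter-reduce: drop elements whose leading term is divisible by another's, tail-reduce, and make monic.
Reduced Gröbner basis: {a - 2, b}.
The reduced Gröbner basis of I + (p) is {a - 2, b} ≠ {1}, a proper ideal, so the enlarged system stays consistent: p is independent of I, with normal form -9/5b.

Ideal membership is decidable via reduction modulo a Gröbner basis.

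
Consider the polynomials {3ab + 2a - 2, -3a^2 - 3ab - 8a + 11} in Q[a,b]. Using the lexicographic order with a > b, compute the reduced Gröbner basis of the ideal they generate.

G = {a - 9/2b - 1, b^2 + 8/9b}

f_1 = 3ab + 2a - 2, LT = ab.
f_2 = -3a^2 - 3ab - 8a + 11, LT = a^2.

S(f_1,f_2): lcm = a^2b. S = 2/3a^2 - ab^2 - 8/3ab - 2/3a + 11/3b.
  leading term a^2: subtract (-2/9)·f_2 from 2/3a^2 - ab^2 - 8/3ab - 2/3a + 11/3b → -ab^2 - 10/3ab - 22/9a + 11/3b + 22/9
  leading term ab^2: subtract (-1/3b)·f_1 from -ab^2 - 10/3ab - 22/9a + 11/3b + 22/9 → -8/3ab - 22/9a + 3b + 22/9
  leading term ab: subtract (-8/9)·f_1 from -8/3ab - 22/9a + 3b + 22/9 → -2/3a + 3b + 2/3
  leading term a: no divisor's leading term divides it; move -2/3a to the remainder.
  leading term b: no divisor's leading term divides it; move 3b to the remainder.
  leading term 1: no divisor's leading term divides it; move 2/3 to the remainder.
  remainder -2/3a + 3b + 2/3 ≠ 0; add g_3 = -2/3a + 3b + 2/3 to the basis.

S(f_1,g_3): lcm = ab. S = 2/3a + 9/2b^2 + b - 2/3.
  leading term a: subtract (-1)·g_3 from 2/3a + 9/2b^2 + b - 2/3 → 9/2b^2 + 4b
  leading term b^2: no divisor's leading term divides it; move 9/2b^2 to the remainder.
  leading term b: no divisor's leading term divides it; move 4b to the remainder.
  remainder 9/2b^2 + 4b ≠ 0; add g_4 = 9/2b^2 + 4b to the basis.

The other S-polynomials (S(f_2,g_3), S(f_1,g_4), S(f_2,g_4), S(g_3,g_4)) all reduce to 0 modulo the current basis, so we have a Gröbner basis.
Inter-reduce: drop elements whose leading term is divisible by another's, tail-reduce, and make monic.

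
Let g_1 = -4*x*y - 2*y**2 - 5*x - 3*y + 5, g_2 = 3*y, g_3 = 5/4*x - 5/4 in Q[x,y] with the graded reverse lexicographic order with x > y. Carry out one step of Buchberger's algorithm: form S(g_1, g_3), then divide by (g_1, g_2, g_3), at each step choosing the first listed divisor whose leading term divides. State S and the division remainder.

S(g_1, g_3) = 1/2*y**2 + 5/4*x + 7/4*y - 5/4; remainder on division = 0.

lcm(LM(g_1), LM(g_3)) = x*y.
S = (lcm/LT(g_1))·g_1 − (lcm/LT(g_3))·g_3 = 1/2*y**2 + 5/4*x + 7/4*y - 5/4.
Reduce S modulo (g_1, g_2, g_3) in that order:
  leading term y**2: subtract (1/6*y)·g_2 from 1/2*y**2 + 5/4*x + 7/4*y - 5/4 → 5/4*x + 7/4*y - 5/4
  leading term x: subtract (1)·g_3 from 5/4*x + 7/4*y - 5/4 → 7/4*y
  leading term y: subtract (7/12)·g_2 from 7/4*y → 0
The remainder is 0, so this S-polynomial contributes no new basis element.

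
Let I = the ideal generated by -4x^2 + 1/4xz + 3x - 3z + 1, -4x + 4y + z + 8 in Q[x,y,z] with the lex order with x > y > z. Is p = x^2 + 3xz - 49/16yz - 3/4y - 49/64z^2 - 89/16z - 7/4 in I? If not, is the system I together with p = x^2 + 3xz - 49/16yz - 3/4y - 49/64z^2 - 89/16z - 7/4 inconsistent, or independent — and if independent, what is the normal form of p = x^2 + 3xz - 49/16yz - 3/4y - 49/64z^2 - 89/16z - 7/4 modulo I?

First compute the reduced Gröbner basis of I by Buchberger's algorithm.
f_1 = -4x^2 + 1/4xz + 3x - 3z + 1, LT = x^2.
f_2 = -4x + 4y + z + 8, LT = x.

S(f_1,f_2): lcm = x^2. S = xy + 3/16xz + 5/4x + 3/4z - 1/4.
  leading term xy: subtract (-1/4y)·f_2 from xy + 3/16xz + 5/4x + 3/4z - 1/4 → 3/16xz + 5/4x + y^2 + 1/4yz + 2y + 3/4z - 1/4
  leading term xz: subtract (-3/64z)·f_2 from 3/16xz + 5/4x + y^2 + 1/4yz + 2y + 3/4z - 1/4 → 5/4x + y^2 + 7/16yz + 2y + 3/64z^2 + 9/8z - 1/4
  leading term x: subtract (-5/16)·f_2 from 5/4x + y^2 + 7/16yz + 2y + 3/64z^2 + 9/8z - 1/4 → y^2 + 7/16yz + 13/4y + 3/64z^2 + 23/16z + 9/4
  leading term y^2: no divisor's leading term divides it; move y^2 to the remainder.
  leading term yz: no divisor's leading term divides it; move 7/16yz to the remainder.
  leading term y: no divisor's leading term divides it; move 13/4y to the remainder.
  leading term z^2: no divisor's leading term divides it; move 3/64z^2 to the remainder.
  leading term z: no divisor's leading term divides it; move 23/16z to the remainder.
  leading term 1: no divisor's leading term divides it; move 9/4 to the remainder.
  remainder y^2 + 7/16yz + 13/4y + 3/64z^2 + 23/16z + 9/4 ≠ 0; add h_3 = y^2 + 7/16yz + 13/4y + 3/64z^2 + 23/16z + 9/4 to the basis.

The other S-polynomials (S(f_1,h_3), S(f_2,h_3)) all reduce to 0 modulo the current basis, so we have a Gröbner basis.
Inter-reduce: drop elements whose leading term is divisible by another's, tail-reduce, and make monic.
Reduced Gröbner basis: {x - y - 1/4z - 2, y^2 + 7/16yz + 13/4y + 3/64z^2 + 23/16z + 9/4}.
Label its elements g_1 = x - y - 1/4z - 2, g_2 = y^2 + 7/16yz + 13/4y + 3/64z^2 + 23/16z + 9/4.

Reduce p = x^2 + 3xz - 49/16yz - 3/4y - 49/64z^2 - 89/16z - 7/4 modulo G:
  leading term x^2: subtract (x)·g_1 from x^2 + 3xz - 49/16yz - 3/4y - 49/64z^2 - 89/16z - 7/4 → xy + 13/4xz + 2x - 49/16yz - 3/4y - 49/64z^2 - 89/16z - 7/4
  leading term xy: subtract (y)·g_1 from xy + 13/4xz + 2x - 49/16yz - 3/4y - 49/64z^2 - 89/16z - 7/4 → 13/4xz + 2x + y^2 - 45/16yz + 5/4y - 49/64z^2 - 89/16z - 7/4
  leading term xz: subtract (13/4z)·g_1 from 13/4xz + 2x + y^2 - 45/16yz + 5/4y - 49/64z^2 - 89/16z - 7/4 → 2x + y^2 + 7/16yz + 5/4y + 3/64z^2 + 15/16z - 7/4
  leading term x: subtract (2)·g_1 from 2x + y^2 + 7/16yz + 5/4y + 3/64z^2 + 15/16z - 7/4 → y^2 + 7/16yz + 13/4y + 3/64z^2 + 23/16z + 9/4
  leading term y^2: subtract (1)·g_2 from y^2 + 7/16yz + 13/4y + 3/64z^2 + 23/16z + 9/4 → 0
  normal form = 0.
Since the normal form is 0, p ∈ I.

Ideal membership is decidable via reduction modulo a Gröbner basis.

x^2 + 3xz - 49/16yz - 3/4y - 49/64z^2 - 89/16z - 7/4 lies in I (it reduces to 0).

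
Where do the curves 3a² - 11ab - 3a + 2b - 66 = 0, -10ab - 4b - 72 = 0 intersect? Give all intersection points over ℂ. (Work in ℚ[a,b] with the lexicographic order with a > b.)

{(2, -3), (-7/10 - sqrt(631)*I/10, 27/80 - 9*sqrt(631)*I/80), (-7/10 + sqrt(631)*I/10, 27/80 + 9*sqrt(631)*I/80)}

Compute a lex Gröbner basis by Buchberger's algorithm.
f_1 = 3a² - 11ab - 3a + 2b - 66, LT = a².
f_2 = -10ab - 4b - 72, LT = ab.

S(f_1,f_2): lcm = a²b. S = -11/3ab² - 7/5ab - 36/5a + ⅔b² - 22b.
  leading term ab²: subtract (11/30b)·f_2 from -11/3ab² - 7/5ab - 36/5a + ⅔b² - 22b → -7/5ab - 36/5a + 32/15b² + 22/5b
  leading term ab: subtract (7/50)·f_2 from -7/5ab - 36/5a + 32/15b² + 22/5b → -36/5a + 32/15b² + 124/25b + 252/25
  leading term a: no divisor's leading term divides it; move -36/5a to the remainder.
  leading term b²: no divisor's leading term divides it; move 32/15b² to the remainder.
  leading term b: no divisor's leading term divides it; move 124/25b to the remainder.
  leading term 1: no divisor's leading term divides it; move 252/25 to the remainder.
  remainder -36/5a + 32/15b² + 124/25b + 252/25 ≠ 0; add h_3 = -36/5a + 32/15b² + 124/25b + 252/25 to the basis.

S(f_2,h_3): lcm = ab. S = 8/27b³ + 31/45b² + 9/5b + 36/5.
  leading term b³: no divisor's leading term divides it; move 8/27b³ to the remainder.
  leading term b²: no divisor's leading term divides it; move 31/45b² to the remainder.
  leading term b: no divisor's leading term divides it; move 9/5b to the remainder.
  leading term 1: no divisor's leading term divides it; move 36/5 to the remainder.
  remainder 8/27b³ + 31/45b² + 9/5b + 36/5 ≠ 0; add h_4 = 8/27b³ + 31/45b² + 9/5b + 36/5 to the basis.

The other S-polynomials (S(f_1,h_3), S(f_1,h_4), S(f_2,h_4), S(h_3,h_4)) all reduce to 0 modulo the current basis, so we have a Gröbner basis.
Inter-reduce: drop elements whose leading term is divisible by another's, tail-reduce, and make monic.
Reduced Gröbner basis: {a - 8/27b² - 31/45b - 7/5, b³ + 93/40b² + 243/40b + 243/10}.

From the last basis element, b³ + 93/40b² + 243/40b + 243/10 = 0, so b takes values in {-3, 27/80 - 9*sqrt(631)*I/80, 27/80 + 9*sqrt(631)*I/80}. Each choice, substituted upward through the basis, yields the corresponding point(s) of the solution set.
  b = -3: the earlier basis element becomes a - 2 = 0, giving a = 2 — point (2, -3).
  b = 27/80 - 9*sqrt(631)*I/80: the earlier basis element becomes a + 7/10 + sqrt(631)*I/10 = 0, giving a = -7/10 - sqrt(631)*I/10 — point (-7/10 - sqrt(631)*I/10, 27/80 - 9*sqrt(631)*I/80).
  b = 27/80 + 9*sqrt(631)*I/80: the earlier basis element becomes a + 7/10 - sqrt(631)*I/10 = 0, giving a = -7/10 + sqrt(631)*I/10 — point (-7/10 + sqrt(631)*I/10, 27/80 + 9*sqrt(631)*I/80).
Substituting each solution back into the original system confirms all equations vanish.
A lex Gröbner basis triangularizes the system, enabling back-substitution.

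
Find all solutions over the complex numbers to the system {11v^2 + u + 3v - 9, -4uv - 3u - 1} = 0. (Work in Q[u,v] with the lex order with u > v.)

Compute a lex Gröbner basis by Buchberger's algorithm.
f_1 = u + 11v^2 + 3v - 9, LT = u.
f_2 = -4uv - 3u - 1, LT = uv.

S(f_1,f_2): lcm = uv. S = -3/4u + 11v^3 + 3v^2 - 9v - 1/4.
  leading term u: subtract (-3/4)·f_1 from -3/4u + 11v^3 + 3v^2 - 9v - 1/4 → 11v^3 + 45/4v^2 - 27/4v - 7
  leading term v^3: no divisor's leading term divides it; move 11v^3 to the remainder.
  leading term v^2: no divisor's leading term divides it; move 45/4v^2 to the remainder.
  leading term v: no divisor's leading term divides it; move -27/4v to the remainder.
  leading term 1: no divisor's leading term divides it; move -7 to the remainder.
  remainder 11v^3 + 45/4v^2 - 27/4v - 7 ≠ 0; add h_3 = 11v^3 + 45/4v^2 - 27/4v - 7 to the basis.

The other S-polynomials (S(f_1,h_3), S(f_2,h_3)) all reduce to 0 modulo the current basis, so we have a Gröbner basis.
Inter-reduce: drop elements whose leading term is divisible by another's, tail-reduce, and make monic.
Reduced Gröbner basis: {u + 11v^2 + 3v - 9, v^3 + 45/44v^2 - 27/44v - 7/11}.

A lex Gröbner basis eliminates variables successively. Here v^3 + 45/44v^2 - 27/44v - 7/11 depends only on v, with roots {-1, -1/88 + sqrt(4929)/88, -sqrt(4929)/88 - 1/88}; lifting each root through the earlier basis elements recovers the full solutions.
  v = -1: the earlier basis element becomes u - 1 = 0, giving u = 1 — point (1, -1).
  v = -1/88 + sqrt(4929)/88: the earlier basis element becomes u - 65/32 + sqrt(4929)/32 = 0, giving u = 65/32 - sqrt(4929)/32 — point (65/32 - sqrt(4929)/32, -1/88 + sqrt(4929)/88).
  v = -sqrt(4929)/88 - 1/88: the earlier basis element becomes u - sqrt(4929)/32 - 65/32 = 0, giving u = 65/32 + sqrt(4929)/32 — point (65/32 + sqrt(4929)/32, -sqrt(4929)/88 - 1/88).
Check: every point annihilates each of the original generators.

{(1, -1), (65/32 - sqrt(4929)/32, -1/88 + sqrt(4929)/88), (65/32 + sqrt(4929)/32, -sqrt(4929)/88 - 1/88)}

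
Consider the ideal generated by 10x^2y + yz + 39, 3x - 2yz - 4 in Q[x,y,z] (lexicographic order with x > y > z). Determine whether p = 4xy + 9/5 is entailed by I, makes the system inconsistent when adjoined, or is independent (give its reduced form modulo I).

4xy + 9/5 is independent of I; its normal form modulo I is 8/3y^2z + 16/3y + 9/5.

First compute the reduced Gröbner basis of I by Buchberger's algorithm.
f_1 = 10x^2y + yz + 39, LT = x^2y.
f_2 = 3x - 2yz - 4, LT = x.

S(f_1,f_2): lcm = x^2y. S = 2/3xy^2z + 4/3xy + 1/10yz + 39/10.
  leading term xy^2z: subtract (2/9y^2z)·f_2 from 2/3xy^2z + 4/3xy + 1/10yz + 39/10 → 4/3xy + 4/9y^3z^2 + 8/9y^2z + 1/10yz + 39/10
  leading term xy: subtract (4/9y)·f_2 from 4/3xy + 4/9y^3z^2 + 8/9y^2z + 1/10yz + 39/10 → 4/9y^3z^2 + 16/9y^2z + 1/10yz + 16/9y + 39/10
  leading term y^3z^2: no divisor's leading term divides it; move 4/9y^3z^2 to the remainder.
  leading term y^2z: no divisor's leading term divides it; move 16/9y^2z to the remainder.
  leading term yz: no divisor's leading term divides it; move 1/10yz to the remainder.
  leading term y: no divisor's leading term divides it; move 16/9y to the remainder.
  leading term 1: no divisor's leading term divides it; move 39/10 to the remainder.
  remainder 4/9y^3z^2 + 16/9y^2z + 1/10yz + 16/9y + 39/10 ≠ 0; add h_3 = 4/9y^3z^2 + 16/9y^2z + 1/10yz + 16/9y + 39/10 to the basis.

The other S-polynomials (S(f_1,h_3), S(f_2,h_3)) all reduce to 0 modulo the current basis, so we have a Gröbner basis.
Inter-reduce: drop elements whose leading term is divisible by another's, tail-reduce, and make monic.
Reduced Gröbner basis: {x - 2/3yz - 4/3, y^3z^2 + 4y^2z + 9/40yz + 4y + 351/40}.
Label its elements g_1 = x - 2/3yz - 4/3, g_2 = y^3z^2 + 4y^2z + 9/40yz + 4y + 351/40.

Reduce p = 4xy + 9/5 modulo G:
  leading term xy: subtract (4y)·g_1 from 4xy + 9/5 → 8/3y^2z + 16/3y + 9/5
  leading term y^2z: no divisor's leading term divides it; move 8/3y^2z to the remainder.
  leading term y: no divisor's leading term divides it; move 16/3y to the remainder.
  leading term 1: no divisor's leading term divides it; move 9/5 to the remainder.
  normal form = 8/3y^2z + 16/3y + 9/5.
The normal form is nonzero, so p ∉ I. Since p minus its normal form lies in I, I + (p) = I + (r) where r = 8/3y^2z + 16/3y + 9/5; decide whether this ideal is the whole ring.
Run Buchberger on G together with r (pairs among the g_i already reduce to 0 since G is a Gröbner basis):
g_1 = x - 2/3yz - 4/3, LT = x.
g_2 = y^3z^2 + 4y^2z + 9/40yz + 4y + 351/40, LT = y^3z^2.
r = 8/3y^2z + 16/3y + 9/5, LT = y^2z.

S(g_2,r): lcm = y^3z^2. S = 2y^2z - 9/20yz + 4y + 351/40.
  leading term y^2z: subtract (3/4)·r from 2y^2z - 9/20yz + 4y + 351/40 → -9/20yz + 297/40
  leading term yz: no divisor's leading term divides it; move -9/20yz to the remainder.
  leading term 1: no divisor's leading term divides it; move 297/40 to the remainder.
  remainder -9/20yz + 297/40 ≠ 0; add m_4 = -9/20yz + 297/40 to the basis.

S(g_2,m_4): lcm = y^3z^2. S = 41/2y^2z + 9/40yz + 4y + 351/40.
  leading term y^2z: subtract (123/16)·r from 41/2y^2z + 9/40yz + 4y + 351/40 → 9/40yz - 37y - 81/16
  leading term yz: subtract (-1/2)·m_4 from 9/40yz - 37y - 81/16 → -37y - 27/20
  leading term y: no divisor's leading term divides it; move -37y to the remainder.
  leading term 1: no divisor's leading term divides it; move -27/20 to the remainder.
  remainder -37y - 27/20 ≠ 0; add m_5 = -37y - 27/20 to the basis.

S(g_2,m_5): lcm = y^3z^2. S = -27/740y^2z^2 + 4y^2z + 9/40yz + 4y + 351/40.
  leading term y^2z^2: subtract (-81/5920z)·r from -27/740y^2z^2 + 4y^2z + 9/40yz + 4y + 351/40 → 4y^2z + 441/1480yz + 4y + 729/29600z + 351/40
  leading term y^2z: subtract (3/2)·r from 4y^2z + 441/1480yz + 4y + 729/29600z + 351/40 → 441/1480yz - 4y + 729/29600z + 243/40
  leading term yz: subtract (-49/74)·m_4 from 441/1480yz - 4y + 729/29600z + 243/40 → -4y + 729/29600z + 6507/592
  leading term y: subtract (4/37)·m_5 from -4y + 729/29600z + 6507/592 → 729/29600z + 891/80
  leading term z: no divisor's leading term divides it; move 729/29600z to the remainder.
  leading term 1: no divisor's leading term divides it; move 891/80 to the remainder.
  remainder 729/29600z + 891/80 ≠ 0; add m_6 = 729/29600z + 891/80 to the basis.

The other S-polynomials (S(g_1,g_2), S(g_1,r), S(g_1,m_4), S(r,m_4), S(g_1,m_5), S(r,m_5), S(m_4,m_5), S(g_1,m_6), S(g_2,m_6), S(r,m_6), S(m_4,m_6), S(m_5,m_6)) all reduce to 0 modulo the current basis, so we have a Gröbner basis.
Inter-reduce: drop elements whose leading term is divisible by another's, tail-reduce, and make monic.
Reduced Gröbner basis: {x - 37/3, y + 27/740, z + 4070/9}.
The reduced Gröbner basis of I + (p) is {x - 37/3, y + 27/740, z + 4070/9} ≠ {1}, a proper ideal, so the enlarged system stays consistent: p is independent of I, with normal form 8/3y^2z + 16/3y + 9/5.

The remainder on division by a Gröbner basis is unique — it is the normal form.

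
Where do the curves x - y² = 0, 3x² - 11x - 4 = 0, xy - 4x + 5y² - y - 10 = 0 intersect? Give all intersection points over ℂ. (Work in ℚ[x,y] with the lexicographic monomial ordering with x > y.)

{(4, 2)}

Compute a lex Gröbner basis by Buchberger's algorithm.
f_1 = x - y², LT = x.
f_2 = 3x² - 11x - 4, LT = x².
f_3 = xy - 4x + 5y² - y - 10, LT = xy.

S(f_1,f_2): lcm = x². S = -xy² + 11/3x + 4/3.
  leading term xy²: subtract (-y²)·f_1 from -xy² + 11/3x + 4/3 → 11/3x - y⁴ + 4/3
  leading term x: subtract (11/3)·f_1 from 11/3x - y⁴ + 4/3 → -y⁴ + 11/3y² + 4/3
  leading term y⁴: no divisor's leading term divides it; move -y⁴ to the remainder.
  leading term y²: no divisor's leading term divides it; move 11/3y² to the remainder.
  leading term 1: no divisor's leading term divides it; move 4/3 to the remainder.
  remainder -y⁴ + 11/3y² + 4/3 ≠ 0; add h_4 = -y⁴ + 11/3y² + 4/3 to the basis.

S(f_1,f_3): lcm = xy. S = 4x - y³ - 5y² + y + 10.
  leading term x: subtract (4)·f_1 from 4x - y³ - 5y² + y + 10 → -y³ - y² + y + 10
  leading term y³: no divisor's leading term divides it; move -y³ to the remainder.
  leading term y²: no divisor's leading term divides it; move -y² to the remainder.
  leading term y: no divisor's leading term divides it; move y to the remainder.
  leading term 1: no divisor's leading term divides it; move 10 to the remainder.
  remainder -y³ - y² + y + 10 ≠ 0; add h_5 = -y³ - y² + y + 10 to the basis.

S(f_2,f_3): lcm = x²y. S = 4x² - 5xy² - 8/3xy + 10x - 4/3y.
  leading term x²: subtract (4x)·f_1 from 4x² - 5xy² - 8/3xy + 10x - 4/3y → -xy² - 8/3xy + 10x - 4/3y
  leading term xy²: subtract (-y²)·f_1 from -xy² - 8/3xy + 10x - 4/3y → -8/3xy + 10x - y⁴ - 4/3y
  leading term xy: subtract (-8/3y)·f_1 from -8/3xy + 10x - y⁴ - 4/3y → 10x - y⁴ - 8/3y³ - 4/3y
  leading term x: subtract (10)·f_1 from 10x - y⁴ - 8/3y³ - 4/3y → -y⁴ - 8/3y³ + 10y² - 4/3y
  leading term y⁴: subtract (1)·h_4 from -y⁴ - 8/3y³ + 10y² - 4/3y → -8/3y³ + 19/3y² - 4/3y - 4/3
  leading term y³: subtract (8/3)·h_5 from -8/3y³ + 19/3y² - 4/3y - 4/3 → 9y² - 4y - 28
  leading term y²: no divisor's leading term divides it; move 9y² to the remainder.
  leading term y: no divisor's leading term divides it; move -4y to the remainder.
  leading term 1: no divisor's leading term divides it; move -28 to the remainder.
  remainder 9y² - 4y - 28 ≠ 0; add h_6 = 9y² - 4y - 28 to the basis.

S(f_1,h_4): leading monomials are coprime, so the S-polynomial reduces to 0 (Buchberger's first criterion).
S(f_2,h_4): leading monomials are coprime, so the S-polynomial reduces to 0 (Buchberger's first criterion).
S(f_3,h_4): lcm = xy⁴. S = -4xy³ + 11/3xy² + 4/3x + 5y⁵ - y⁴ - 10y³.
  leading term xy³: subtract (-4y³)·f_1 from -4xy³ + 11/3xy² + 4/3x + 5y⁵ - y⁴ - 10y³ → 11/3xy² + 4/3x + y⁵ - y⁴ - 10y³
  leading term xy²: subtract (11/3y²)·f_1 from 11/3xy² + 4/3x + y⁵ - y⁴ - 10y³ → 4/3x + y⁵ + 8/3y⁴ - 10y³
  leading term x: subtract (4/3)·f_1 from 4/3x + y⁵ + 8/3y⁴ - 10y³ → y⁵ + 8/3y⁴ - 10y³ + 4/3y²
  leading term y⁵: subtract (-y)·h_4 from y⁵ + 8/3y⁴ - 10y³ + 4/3y² → 8/3y⁴ - 19/3y³ + 4/3y² + 4/3y
  leading term y⁴: subtract (-8/3)·h_4 from 8/3y⁴ - 19/3y³ + 4/3y² + 4/3y → -19/3y³ + 100/9y² + 4/3y + 32/9
  leading term y³: subtract (19/3)·h_5 from -19/3y³ + 100/9y² + 4/3y + 32/9 → 157/9y² - 5y - 538/9
  leading term y²: subtract (157/81)·h_6 from 157/9y² - 5y - 538/9 → 223/81y - 446/81
  leading term y: no divisor's leading term divides it; move 223/81y to the remainder.
  leading term 1: no divisor's leading term divides it; move -446/81 to the remainder.
  remainder 223/81y - 446/81 ≠ 0; add h_7 = 223/81y - 446/81 to the basis.

S(f_1,h_5): leading monomials are coprime, so the S-polynomial reduces to 0 (Buchberger's first criterion).
S(f_2,h_5): leading monomials are coprime, so the S-polynomial reduces to 0 (Buchberger's first criterion).
S(f_3,h_5): lcm = xy³. S = -5xy² + xy + 10x + 5y⁴ - y³ - 10y².
  leading term xy²: subtract (-5y²)·f_1 from -5xy² + xy + 10x + 5y⁴ - y³ - 10y² → xy + 10x - y³ - 10y²
  leading term xy: subtract (y)·f_1 from xy + 10x - y³ - 10y² → 10x - 10y²
  leading term x: subtract (10)·f_1 from 10x - 10y² → 0
  remainder 0.

S(h_4,h_5): lcm = y⁴. S = -y³ - 8/3y² + 10y - 4/3.
  leading term y³: subtract (1)·h_5 from -y³ - 8/3y² + 10y - 4/3 → -5/3y² + 9y - 34/3
  leading term y²: subtract (-5/27)·h_6 from -5/3y² + 9y - 34/3 → 223/27y - 446/27
  leading term y: subtract (3)·h_7 from 223/27y - 446/27 → 0
  remainder 0.

S(f_1,h_6): leading monomials are coprime, so the S-polynomial reduces to 0 (Buchberger's first criterion).
S(f_2,h_6): leading monomials are coprime, so the S-polynomial reduces to 0 (Buchberger's first criterion).
S(f_3,h_6): lcm = xy². S = -32/9xy + 28/9x + 5y³ - y² - 10y.
  leading term xy: subtract (-32/9y)·f_1 from -32/9xy + 28/9x + 5y³ - y² - 10y → 28/9x + 13/9y³ - y² - 10y
  leading term x: subtract (28/9)·f_1 from 28/9x + 13/9y³ - y² - 10y → 13/9y³ + 19/9y² - 10y
  leading term y³: subtract (-13/9)·h_5 from 13/9y³ + 19/9y² - 10y → ⅔y² - 77/9y + 130/9
  leading term y²: subtract (2/27)·h_6 from ⅔y² - 77/9y + 130/9 → -223/27y + 446/27
  leading term y: subtract (-3)·h_7 from -223/27y + 446/27 → 0
  remainder 0.

S(h_4,h_6): lcm = y⁴. S = 4/9y³ - 5/9y² - 4/3.
  leading term y³: subtract (-4/9)·h_5 from 4/9y³ - 5/9y² - 4/3 → -y² + 4/9y + 28/9
  leading term y²: subtract (-1/9)·h_6 from -y² + 4/9y + 28/9 → 0
  remainder 0.

S(h_5,h_6): lcm = y³. S = 13/9y² + 19/9y - 10.
  leading term y²: subtract (13/81)·h_6 from 13/9y² + 19/9y - 10 → 223/81y - 446/81
  leading term y: subtract (1)·h_7 from 223/81y - 446/81 → 0
  remainder 0.

S(f_1,h_7): leading monomials are coprime, so the S-polynomial reduces to 0 (Buchberger's first criterion).
S(f_2,h_7): leading monomials are coprime, so the S-polynomial reduces to 0 (Buchberger's first criterion).
S(f_3,h_7): lcm = xy. S = -2x + 5y² - y - 10.
  leading term x: subtract (-2)·f_1 from -2x + 5y² - y - 10 → 3y² - y - 10
  leading term y²: subtract (⅓)·h_6 from 3y² - y - 10 → ⅓y - ⅔
  leading term y: subtract (27/223)·h_7 from ⅓y - ⅔ → 0
  remainder 0.

S(h_4,h_7): lcm = y⁴. S = 2y³ - 11/3y² - 4/3.
  leading term y³: subtract (-2)·h_5 from 2y³ - 11/3y² - 4/3 → -17/3y² + 2y + 56/3
  leading term y²: subtract (-17/27)·h_6 from -17/3y² + 2y + 56/3 → -14/27y + 28/27
  leading term y: subtract (-42/223)·h_7 from -14/27y + 28/27 → 0
  remainder 0.

S(h_5,h_7): lcm = y³. S = 3y² - y - 10.
  leading term y²: subtract (⅓)·h_6 from 3y² - y - 10 → ⅓y - ⅔
  leading term y: subtract (27/223)·h_7 from ⅓y - ⅔ → 0
  remainder 0.

S(h_6,h_7): lcm = y². S = 14/9y - 28/9.
  leading term y: subtract (126/223)·h_7 from 14/9y - 28/9 → 0
  remainder 0.

Every S-polynomial of the final basis reduces to 0, so we have a Gröbner basis.
Inter-reduce: drop elements whose leading term is divisible by another's, tail-reduce, and make monic.
Reduced Gröbner basis: {x - 4, y - 2}.

Elimination: the polynomial y - 2 lies in the elimination ideal for y, so y ∈ {2}. For each such y, the remaining basis elements (now univariate) give the rest of the solution.
  y = 2: the earlier basis element becomes x - 4 = 0, giving x = 4 — point (4, 2).
Each listed point satisfies every original equation (direct substitution).
This is the nonlinear analogue of row-reducing a linear system.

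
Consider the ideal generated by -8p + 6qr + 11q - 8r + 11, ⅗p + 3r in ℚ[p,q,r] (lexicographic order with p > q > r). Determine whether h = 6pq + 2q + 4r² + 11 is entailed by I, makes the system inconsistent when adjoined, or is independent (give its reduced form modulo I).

First compute the reduced Gröbner basis of I by Buchberger's algorithm.
f_1 = -8p + 6qr + 11q - 8r + 11, LT = p.
f_2 = ⅗p + 3r, LT = p.

S(f_1,f_2): lcm = p. S = -¾qr - 11/8q - 4r - 11/8.
  leading term qr: no divisor's leading term divides it; move -¾qr to the remainder.
  leading term q: no divisor's leading term divides it; move -11/8q to the remainder.
  leading term r: no divisor's leading term divides it; move -4r to the remainder.
  leading term 1: no divisor's leading term divides it; move -11/8 to the remainder.
  remainder -¾qr - 11/8q - 4r - 11/8 ≠ 0; add k_3 = -¾qr - 11/8q - 4r - 11/8 to the basis.

S(f_1,k_3): leading monomials are coprime, so the S-polynomial reduces to 0 (Buchberger's first criterion).
S(f_2,k_3): leading monomials are coprime, so the S-polynomial reduces to 0 (Buchberger's first criterion).
Every S-polynomial of the final basis reduces to 0, so we have a Gröbner basis.
Inter-reduce: drop elements whose leading term is divisible by another's, tail-reduce, and make monic.
Reduced Gröbner basis: {p + 5r, qr + 11/6q + 16/3r + 11/6}.
Label its elements g_1 = p + 5r, g_2 = qr + 11/6q + 16/3r + 11/6.

Reduce h = 6pq + 2q + 4r² + 11 modulo G:
  leading term pq: subtract (6q)·g_1 from 6pq + 2q + 4r² + 11 → -30qr + 2q + 4r² + 11
  leading term qr: subtract (-30)·g_2 from -30qr + 2q + 4r² + 11 → 57q + 4r² + 160r + 66
  leading term q: no divisor's leading term divides it; move 57q to the remainder.
  leading term r²: no divisor's leading term divides it; move 4r² to the remainder.
  leading term r: no divisor's leading term divides it; move 160r to the remainder.
  leading term 1: no divisor's leading term divides it; move 66 to the remainder.
  normal form = 57q + 4r² + 160r + 66.
The normal form is nonzero, so h ∉ I. Since h minus its normal form lies in I, I + (h) = I + (n) where n = 57q + 4r² + 160r + 66; decide whether this ideal is the whole ring.
Run Buchberger on G together with n (pairs among the g_i already reduce to 0 since G is a Gröbner basis):
g_1 = p + 5r, LT = p.
g_2 = qr + 11/6q + 16/3r + 11/6, LT = qr.
n = 57q + 4r² + 160r + 66, LT = q.

S(g_1,g_2): leading monomials are coprime, so the S-polynomial reduces to 0 (Buchberger's first criterion).
S(g_1,n): leading monomials are coprime, so the S-polynomial reduces to 0 (Buchberger's first criterion).
S(g_2,n): lcm = qr. S = 11/6q - 4/57r³ - 160/57r² + 238/57r + 11/6.
  leading term q: subtract (11/342)·n from 11/6q - 4/57r³ - 160/57r² + 238/57r + 11/6 → -4/57r³ - 502/171r² - 166/171r - 11/38
  leading term r³: no divisor's leading term divides it; move -4/57r³ to the remainder.
  leading term r²: no divisor's leading term divides it; move -502/171r² to the remainder.
  leading term r: no divisor's leading term divides it; move -166/171r to the remainder.
  leading term 1: no divisor's leading term divides it; move -11/38 to the remainder.
  remainder -4/57r³ - 502/171r² - 166/171r - 11/38 ≠ 0; add m_4 = -4/57r³ - 502/171r² - 166/171r - 11/38 to the basis.

S(g_1,m_4): leading monomials are coprime, so the S-polynomial reduces to 0 (Buchberger's first criterion).
S(g_2,m_4): lcm = qr³. S = -40qr² - 83/6qr - 33/8q + 16/3r³ + 11/6r².
  leading term qr²: subtract (-40r)·g_2 from -40qr² - 83/6qr - 33/8q + 16/3r³ + 11/6r² → 119/2qr - 33/8q + 16/3r³ + 1291/6r² + 220/3r
  leading term qr: subtract (119/2)·g_2 from 119/2qr - 33/8q + 16/3r³ + 1291/6r² + 220/3r → -2717/24q + 16/3r³ + 1291/6r² - 244r - 1309/12
  leading term q: subtract (-143/72)·n from -2717/24q + 16/3r³ + 1291/6r² - 244r - 1309/12 → 16/3r³ + 2008/9r² + 664/9r + 22
  leading term r³: subtract (-76)·m_4 from 16/3r³ + 2008/9r² + 664/9r + 22 → 0
  remainder 0.

S(n,m_4): leading monomials are coprime, so the S-polynomial reduces to 0 (Buchberger's first criterion).
Every S-polynomial of the final basis reduces to 0, so we have a Gröbner basis.
Inter-reduce: drop elements whose leading term is divisible by another's, tail-reduce, and make monic.
Reduced Gröbner basis: {p + 5r, q + 4/57r² + 160/57r + 22/19, r³ + 251/6r² + 83/6r + 33/8}.
The reduced Gröbner basis of I + (h) is {p + 5r, q + 4/57r² + 160/57r + 22/19, r³ + 251/6r² + 83/6r + 33/8} ≠ {1}, a proper ideal, so the enlarged system stays consistent: h is independent of I, with normal form 57q + 4r² + 160r + 66.

6pq + 2q + 4r² + 11 is independent of I; its normal form modulo I is 57q + 4r² + 160r + 66.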